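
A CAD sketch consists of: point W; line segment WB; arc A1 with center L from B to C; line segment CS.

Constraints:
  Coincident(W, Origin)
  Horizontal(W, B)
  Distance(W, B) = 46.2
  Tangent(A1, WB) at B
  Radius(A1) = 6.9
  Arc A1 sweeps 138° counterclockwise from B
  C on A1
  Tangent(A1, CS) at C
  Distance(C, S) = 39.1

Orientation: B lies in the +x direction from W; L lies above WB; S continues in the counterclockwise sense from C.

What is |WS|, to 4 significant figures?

43.95

W is at the origin; W and B share the same y with |WB| = 46.2 and B on the +x side, so B = (46.20, 0.000). Tangency of A1 to WB means the radius LB is perpendicular to WB, so L = B + (0, 6.9) = (46.20, 6.900). On A1, B sits at bearing -90° from L; a 138° counterclockwise sweep puts C at bearing 48°, so C = L + 6.9·(cos 48°, sin 48°) = (50.82, 12.03). Tangency of A1 to CS means the radius LC is perpendicular to CS, so CS runs along (−sin 48°, cos 48°); with |CS| = 39.1, S = (21.76, 38.19). Then |WS| = |S − W| = 43.95.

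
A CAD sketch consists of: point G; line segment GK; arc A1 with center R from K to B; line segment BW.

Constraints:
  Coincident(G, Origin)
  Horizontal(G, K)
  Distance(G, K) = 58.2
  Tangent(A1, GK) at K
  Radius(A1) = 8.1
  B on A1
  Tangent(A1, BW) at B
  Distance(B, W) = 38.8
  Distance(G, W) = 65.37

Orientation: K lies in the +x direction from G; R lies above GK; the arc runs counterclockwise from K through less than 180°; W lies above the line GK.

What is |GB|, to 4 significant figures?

66.38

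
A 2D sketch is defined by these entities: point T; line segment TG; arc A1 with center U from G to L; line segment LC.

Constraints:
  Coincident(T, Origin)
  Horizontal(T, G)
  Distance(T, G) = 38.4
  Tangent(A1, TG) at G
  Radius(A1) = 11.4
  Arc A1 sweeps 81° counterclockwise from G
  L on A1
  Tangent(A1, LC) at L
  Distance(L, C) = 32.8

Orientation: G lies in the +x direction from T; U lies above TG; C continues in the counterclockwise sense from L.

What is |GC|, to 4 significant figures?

45.10

On A1, G sits at bearing -90° from U; an 81° counterclockwise sweep puts L at bearing -9°, so L = U + 11.4·(cos -9°, sin -9°) = (49.66, 9.617). A1 meets LC tangentially, so UL is at right angles to LC, so LC runs along (−sin -9°, cos -9°); with |LC| = 32.8, C = (54.79, 42.01). Then |GC| = |C − G| = 45.10.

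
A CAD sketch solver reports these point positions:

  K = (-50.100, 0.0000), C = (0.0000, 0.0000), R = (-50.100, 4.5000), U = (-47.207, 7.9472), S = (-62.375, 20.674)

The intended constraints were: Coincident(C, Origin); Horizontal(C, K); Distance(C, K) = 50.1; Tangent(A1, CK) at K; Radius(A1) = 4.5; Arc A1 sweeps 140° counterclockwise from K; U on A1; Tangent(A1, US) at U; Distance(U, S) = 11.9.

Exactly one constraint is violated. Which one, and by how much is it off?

Distance(U, S) = 11.9 — off by 7.90.

C = (0.00, 0.00) ✓; C.y = 0.00, K.y = 0.00 ✓; |CK| = 50.10 ✓; ∠(RK, KC) = 90.00° ✓; |RK| = 4.500 ✓; bearing(R→U) − bearing(R→K) = 140.0° ✓; |RU| = 4.500 ✓; ∠(RU, US) = 89.99° ✓; |US| = 19.80 ✗.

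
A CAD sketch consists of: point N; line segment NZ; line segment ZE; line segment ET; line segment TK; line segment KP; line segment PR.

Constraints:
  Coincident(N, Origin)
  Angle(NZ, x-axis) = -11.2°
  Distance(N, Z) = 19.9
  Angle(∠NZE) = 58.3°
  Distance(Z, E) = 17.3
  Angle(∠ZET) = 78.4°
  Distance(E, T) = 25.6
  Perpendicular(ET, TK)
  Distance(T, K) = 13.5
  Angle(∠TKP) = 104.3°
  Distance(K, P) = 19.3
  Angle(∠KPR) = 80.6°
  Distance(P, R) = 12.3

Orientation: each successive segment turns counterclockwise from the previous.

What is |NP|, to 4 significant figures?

18.61

N is at the origin; NZ runs at -11.2° with length 19.9, so Z = (19.52, -3.865). ∠NZE = 58.3° gives ZE at 110.5° from the x-axis; with |ZE| = 17.3, E = (13.46, 12.34). ∠ZET = 78.4° gives ET at -147.9° from the x-axis; with |ET| = 25.6, T = (-8.224, -1.265). ET is perpendicular to TK, so TK runs at -57.90°; with |TK| = 13.5, K = (-1.050, -12.70). ∠TKP = 104.3° gives KP at 17.80° from the x-axis; with |KP| = 19.3, P = (17.33, -6.801). Then |NP| = |P − N| = 18.61.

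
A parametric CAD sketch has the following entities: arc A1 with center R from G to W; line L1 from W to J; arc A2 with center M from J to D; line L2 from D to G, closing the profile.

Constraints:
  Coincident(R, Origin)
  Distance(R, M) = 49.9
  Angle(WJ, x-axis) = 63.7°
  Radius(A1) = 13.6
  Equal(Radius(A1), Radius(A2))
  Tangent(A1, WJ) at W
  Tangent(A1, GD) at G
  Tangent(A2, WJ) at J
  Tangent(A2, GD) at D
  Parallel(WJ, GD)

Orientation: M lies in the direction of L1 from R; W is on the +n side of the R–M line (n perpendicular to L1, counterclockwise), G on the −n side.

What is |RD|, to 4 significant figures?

51.72

The slot axis is L1's direction at 63.7°, so u = (cos 63.7°, sin 63.7°) = (0.4431, 0.8965) and n = (−sin 63.7°, cos 63.7°) = (-0.8965, 0.4431). R is at the origin and M lies 49.9 along u from R, so M = 49.9·u = (22.11, 44.73). Tangency of A1 to both parallel lines with radius 13.6 puts W and G at R ± 13.6·n: W = (-12.19, 6.026), G = (12.19, -6.026). Equal radii place J and D the same way about M: J = M + 13.6·n = (9.917, 50.76), D = M − 13.6·n = (34.30, 38.71). Then |RD| = |D − R| = 51.72.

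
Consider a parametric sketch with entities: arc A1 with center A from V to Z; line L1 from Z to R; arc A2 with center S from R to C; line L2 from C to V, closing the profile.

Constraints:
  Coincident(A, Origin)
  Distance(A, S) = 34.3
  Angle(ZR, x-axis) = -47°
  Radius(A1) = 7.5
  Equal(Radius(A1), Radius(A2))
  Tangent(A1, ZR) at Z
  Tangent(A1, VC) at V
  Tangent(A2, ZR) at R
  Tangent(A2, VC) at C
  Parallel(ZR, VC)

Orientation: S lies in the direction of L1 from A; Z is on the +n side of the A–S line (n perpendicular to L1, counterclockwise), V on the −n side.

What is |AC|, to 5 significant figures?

35.110

The slot axis is L1's direction at -47.0°, so u = (cos -47.0°, sin -47.0°) = (0.68200, -0.73135) and n = (−sin -47.0°, cos -47.0°) = (0.73135, 0.68200). A is at the origin and S lies 34.3 along u from A, so S = 34.3·u = (23.393, -25.085). Tangency of A1 to both parallel lines with radius 7.5 puts Z and V at A ± 7.5·n: Z = (5.4852, 5.1150), V = (-5.4852, -5.1150). Equal radii place R and C the same way about S: R = S + 7.5·n = (28.878, -19.970), C = S − 7.5·n = (17.907, -30.200). Then |AC| = |C − A| = 35.110.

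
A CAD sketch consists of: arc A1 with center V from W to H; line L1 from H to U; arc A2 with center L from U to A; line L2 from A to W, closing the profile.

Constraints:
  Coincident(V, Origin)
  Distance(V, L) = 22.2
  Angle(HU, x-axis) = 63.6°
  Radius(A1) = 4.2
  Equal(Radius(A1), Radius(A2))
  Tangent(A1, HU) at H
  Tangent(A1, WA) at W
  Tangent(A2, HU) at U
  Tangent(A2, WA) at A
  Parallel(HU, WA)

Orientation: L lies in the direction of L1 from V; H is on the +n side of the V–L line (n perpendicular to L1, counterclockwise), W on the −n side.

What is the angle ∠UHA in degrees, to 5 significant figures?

20.726°

The slot axis is L1's direction at 63.6°, so u = (cos 63.6°, sin 63.6°) = (0.44464, 0.89571) and n = (−sin 63.6°, cos 63.6°) = (-0.89571, 0.44464). V is at the origin and L lies 22.2 along u from V, so L = 22.2·u = (9.8709, 19.885). Tangency of A1 to both parallel lines with radius 4.2 puts H and W at V ± 4.2·n: H = (-3.7620, 1.8675), W = (3.7620, -1.8675). Equal radii place U and A the same way about L: U = L + 4.2·n = (6.1089, 21.752), A = L − 4.2·n = (13.633, 18.017). Then cos ∠UHA = HU·HA / (|HU||HA|), giving 20.726°.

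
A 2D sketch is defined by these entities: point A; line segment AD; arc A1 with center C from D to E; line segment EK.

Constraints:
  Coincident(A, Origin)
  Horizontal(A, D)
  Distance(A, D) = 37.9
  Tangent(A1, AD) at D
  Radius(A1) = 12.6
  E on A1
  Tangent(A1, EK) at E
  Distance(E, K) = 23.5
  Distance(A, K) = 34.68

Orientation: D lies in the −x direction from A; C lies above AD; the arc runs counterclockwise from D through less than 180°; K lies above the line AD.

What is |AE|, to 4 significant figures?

27.36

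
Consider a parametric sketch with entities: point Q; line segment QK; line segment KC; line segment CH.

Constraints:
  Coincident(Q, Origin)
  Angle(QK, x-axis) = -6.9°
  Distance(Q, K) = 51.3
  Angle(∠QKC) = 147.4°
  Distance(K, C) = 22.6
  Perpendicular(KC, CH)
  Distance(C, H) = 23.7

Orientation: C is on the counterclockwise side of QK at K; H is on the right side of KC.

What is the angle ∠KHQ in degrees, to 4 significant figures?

8.406°

Q is at the origin; QK runs at -6.9° with length 51.3, so K = 51.3·(cos -6.9°, sin -6.9°) = (50.93, -6.163). ∠QKC = 147.4°, so KC runs at -6.9° + (180° − 147.4°) = 25.70° from the x-axis; with |KC| = 22.6, C = K + 22.6·(cos 25.70°, sin 25.70°) = (71.29, 3.638). KC ⟂ CH; with |CH| = 23.7 on the right of KC, H = C + 23.7·(0.4337, -0.9011) = (81.57, -17.72). Then cos ∠KHQ = HK·HQ / (|HK||HQ|), giving 8.406°.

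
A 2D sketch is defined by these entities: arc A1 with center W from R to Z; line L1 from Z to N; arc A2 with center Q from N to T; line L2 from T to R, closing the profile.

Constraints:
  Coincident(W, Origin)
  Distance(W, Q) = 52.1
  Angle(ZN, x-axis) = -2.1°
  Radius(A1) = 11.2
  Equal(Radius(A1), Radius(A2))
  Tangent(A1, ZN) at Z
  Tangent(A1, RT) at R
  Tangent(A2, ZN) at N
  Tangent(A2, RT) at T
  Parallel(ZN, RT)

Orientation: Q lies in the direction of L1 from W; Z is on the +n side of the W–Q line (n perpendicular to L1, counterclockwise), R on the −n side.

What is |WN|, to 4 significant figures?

53.29

The slot axis is L1's direction at -2.1°, so u = (cos -2.1°, sin -2.1°) = (0.9993, -0.03664) and n = (−sin -2.1°, cos -2.1°) = (0.03664, 0.9993). W is at the origin and Q lies 52.1 along u from W, so Q = 52.1·u = (52.07, -1.909). Tangency of A1 to both parallel lines with radius 11.2 puts Z and R at W ± 11.2·n: Z = (0.4104, 11.19), R = (-0.4104, -11.19). Equal radii place N and T the same way about Q: N = Q + 11.2·n = (52.48, 9.283), T = Q − 11.2·n = (51.65, -13.10). Then |WN| = |N − W| = 53.29.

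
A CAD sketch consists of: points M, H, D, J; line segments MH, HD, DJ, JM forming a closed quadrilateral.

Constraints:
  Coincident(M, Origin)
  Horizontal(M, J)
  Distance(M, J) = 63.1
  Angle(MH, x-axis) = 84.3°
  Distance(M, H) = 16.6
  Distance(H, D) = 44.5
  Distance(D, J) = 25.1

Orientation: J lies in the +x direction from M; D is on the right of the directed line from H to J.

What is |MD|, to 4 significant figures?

39.84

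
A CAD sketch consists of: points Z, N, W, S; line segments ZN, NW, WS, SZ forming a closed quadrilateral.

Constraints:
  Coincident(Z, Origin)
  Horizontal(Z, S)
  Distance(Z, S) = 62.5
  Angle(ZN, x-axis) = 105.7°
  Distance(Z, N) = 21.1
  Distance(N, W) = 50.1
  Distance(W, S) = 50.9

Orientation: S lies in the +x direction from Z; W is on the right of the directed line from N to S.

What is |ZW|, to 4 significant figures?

29.79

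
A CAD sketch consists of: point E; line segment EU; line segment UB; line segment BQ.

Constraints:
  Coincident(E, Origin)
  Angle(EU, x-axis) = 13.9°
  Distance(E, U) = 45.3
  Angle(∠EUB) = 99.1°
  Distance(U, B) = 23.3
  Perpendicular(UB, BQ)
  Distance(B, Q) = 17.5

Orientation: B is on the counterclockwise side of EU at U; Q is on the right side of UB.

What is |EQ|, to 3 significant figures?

69.3

E is at the origin; EU runs at 13.9° with length 45.3, so U = 45.3·(cos 13.9°, sin 13.9°) = (44.0, 10.9). ∠EUB = 99.1°, so UB runs at 13.9° + (180° − 99.1°) = 94.8° from the x-axis; with |UB| = 23.3, B = U + 23.3·(cos 94.8°, sin 94.8°) = (42.0, 34.1). The perpendicularity gives BQ at right angles to UB; with |BQ| = 17.5 on the right of UB, Q = B + 17.5·(0.996, 0.0837) = (59.5, 35.6). Then |EQ| = |Q − E| = 69.3.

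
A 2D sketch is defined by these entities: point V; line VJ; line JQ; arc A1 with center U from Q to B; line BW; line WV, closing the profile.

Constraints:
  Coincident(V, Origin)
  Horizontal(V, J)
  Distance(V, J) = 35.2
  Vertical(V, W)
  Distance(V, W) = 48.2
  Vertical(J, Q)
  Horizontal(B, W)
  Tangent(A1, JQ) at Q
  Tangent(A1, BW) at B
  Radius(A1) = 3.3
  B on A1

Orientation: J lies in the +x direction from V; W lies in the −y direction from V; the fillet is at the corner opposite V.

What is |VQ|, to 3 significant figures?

57.1

V is at the origin; VJ is horizontal with |VJ| = 35.2 and J on the +x side, so J = (35.2, 0.00). V and W share the same x with |VW| = 48.2 and W on the −y side, so W = (0.00, -48.2). The virtual corner opposite V is at (35.2, -48.2). A1 meets JQ tangentially, so UQ is at right angles to JQ and A1 meets BW tangentially, so UB is at right angles to BW, with radius 3.3, so the center U sits 3.3 in from both sides at U = (31.9, -44.9). That places the tangent points at Q = (35.2, -44.9) on JQ and B = (31.9, -48.2) on BW. Then |VQ| = |Q − V| = 57.1.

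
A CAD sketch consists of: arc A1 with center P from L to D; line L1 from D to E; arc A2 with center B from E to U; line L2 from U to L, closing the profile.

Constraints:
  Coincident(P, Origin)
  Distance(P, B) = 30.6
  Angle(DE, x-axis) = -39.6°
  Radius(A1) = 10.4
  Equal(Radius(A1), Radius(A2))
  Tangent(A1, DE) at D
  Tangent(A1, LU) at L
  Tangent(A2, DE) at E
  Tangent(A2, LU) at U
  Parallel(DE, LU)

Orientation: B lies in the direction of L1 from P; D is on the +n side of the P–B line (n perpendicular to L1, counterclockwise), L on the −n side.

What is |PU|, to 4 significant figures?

32.32

Tangency of A1 to both parallel lines with radius 10.4 puts D and L at P ± 10.4·n: D = (6.629, 8.013), L = (-6.629, -8.013). Equal radii place E and U the same way about B: E = B + 10.4·n = (30.21, -11.49), U = B − 10.4·n = (16.95, -27.52). Then |PU| = |U − P| = 32.32.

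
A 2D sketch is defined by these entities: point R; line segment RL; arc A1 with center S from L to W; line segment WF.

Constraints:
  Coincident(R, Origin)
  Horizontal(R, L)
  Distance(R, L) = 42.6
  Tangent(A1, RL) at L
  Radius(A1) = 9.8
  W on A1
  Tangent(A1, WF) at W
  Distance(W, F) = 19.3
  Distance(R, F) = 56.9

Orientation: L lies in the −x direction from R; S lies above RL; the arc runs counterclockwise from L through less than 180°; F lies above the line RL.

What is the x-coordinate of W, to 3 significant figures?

-35.2

Checks: |SW| = 9.800 ✓; ∠(SW, WF) = 90.00° ✓; |WF| = 19.30 ✓; |RF| = 56.90 ✓.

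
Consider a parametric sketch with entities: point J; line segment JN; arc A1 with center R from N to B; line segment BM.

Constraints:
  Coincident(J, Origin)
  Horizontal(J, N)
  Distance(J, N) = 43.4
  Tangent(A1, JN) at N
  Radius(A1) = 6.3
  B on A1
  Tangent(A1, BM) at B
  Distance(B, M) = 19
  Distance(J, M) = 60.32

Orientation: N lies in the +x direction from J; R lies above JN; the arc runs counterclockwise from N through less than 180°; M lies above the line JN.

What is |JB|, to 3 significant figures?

49.4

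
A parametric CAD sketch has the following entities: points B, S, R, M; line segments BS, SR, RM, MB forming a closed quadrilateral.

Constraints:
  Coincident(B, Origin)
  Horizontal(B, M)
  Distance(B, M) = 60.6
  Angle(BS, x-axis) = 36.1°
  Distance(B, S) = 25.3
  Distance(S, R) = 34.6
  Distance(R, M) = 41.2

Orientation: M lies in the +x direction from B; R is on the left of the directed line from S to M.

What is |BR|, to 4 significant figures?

59.80

Checks: |SR| = 34.60 ✓; |RM| = 41.20 ✓.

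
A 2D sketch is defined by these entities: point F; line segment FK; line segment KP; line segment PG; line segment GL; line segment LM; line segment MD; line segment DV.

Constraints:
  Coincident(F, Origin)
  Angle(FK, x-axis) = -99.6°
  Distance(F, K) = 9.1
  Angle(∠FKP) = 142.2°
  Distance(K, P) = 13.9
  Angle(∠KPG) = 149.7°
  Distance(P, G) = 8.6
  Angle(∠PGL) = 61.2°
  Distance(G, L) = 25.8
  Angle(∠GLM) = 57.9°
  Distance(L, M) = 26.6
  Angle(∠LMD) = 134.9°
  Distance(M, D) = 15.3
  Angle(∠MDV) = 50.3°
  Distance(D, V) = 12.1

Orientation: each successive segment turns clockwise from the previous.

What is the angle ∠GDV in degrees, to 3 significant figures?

19.7°

F is at the origin; FK runs at -99.6° with length 9.1, so K = (-1.52, -8.97). ∠FKP = 142.2° gives KP at -137° from the x-axis; with |KP| = 13.9, P = (-11.7, -18.4). ∠KPG = 149.7° gives PG at -168° from the x-axis; with |PG| = 8.6, G = (-20.2, -20.2). ∠PGL = 61.2° gives GL at 73.5° from the x-axis; with |GL| = 25.8, L = (-12.8, 4.52). ∠GLM = 57.9° gives LM at -48.6° from the x-axis; with |LM| = 26.6, M = (4.77, -15.4). ∠LMD = 134.9° gives MD at -93.7° from the x-axis; with |MD| = 15.3, D = (3.78, -30.7). ∠MDV = 50.3° gives DV at 137° from the x-axis; with |DV| = 12.1, V = (-5.01, -22.4). Then cos ∠GDV = DG·DV / (|DG||DV|), giving 19.7°.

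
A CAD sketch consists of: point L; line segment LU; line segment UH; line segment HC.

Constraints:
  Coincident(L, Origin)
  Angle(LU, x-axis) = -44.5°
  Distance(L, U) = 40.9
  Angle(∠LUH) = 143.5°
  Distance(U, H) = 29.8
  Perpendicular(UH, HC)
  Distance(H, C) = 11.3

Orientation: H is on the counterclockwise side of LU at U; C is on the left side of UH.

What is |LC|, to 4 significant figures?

64.02

L is at the origin; LU runs at -44.5° with length 40.9, so U = 40.9·(cos -44.5°, sin -44.5°) = (29.17, -28.67). ∠LUH = 143.5°, so UH runs at -44.5° + (180° − 143.5°) = -8.000° from the x-axis; with |UH| = 29.8, H = U + 29.8·(cos -8.000°, sin -8.000°) = (58.68, -32.81). UH ⟂ HC; with |HC| = 11.3 on the left of UH, C = H + 11.3·(0.1392, 0.9903) = (60.25, -21.62). Then |LC| = |C − L| = 64.02.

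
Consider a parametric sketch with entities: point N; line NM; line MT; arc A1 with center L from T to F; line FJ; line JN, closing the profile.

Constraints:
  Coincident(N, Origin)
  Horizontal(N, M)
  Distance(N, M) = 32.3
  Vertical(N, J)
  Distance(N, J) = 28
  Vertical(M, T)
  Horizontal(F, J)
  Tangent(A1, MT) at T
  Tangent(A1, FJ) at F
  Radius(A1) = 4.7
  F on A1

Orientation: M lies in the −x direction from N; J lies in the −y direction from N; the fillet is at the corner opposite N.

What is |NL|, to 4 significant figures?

36.12

N and J share the same x with |NJ| = 28.0 and J on the −y side, so J = (0.000, -28.00). The virtual corner opposite N is at (-32.30, -28.00). Since A1 is tangent to MT there, LT ⟂ MT and since A1 is tangent to FJ there, LF ⟂ FJ, with radius 4.7, so the center L sits 4.7 in from both sides at L = (-27.60, -23.30). Then |NL| = |L − N| = 36.12.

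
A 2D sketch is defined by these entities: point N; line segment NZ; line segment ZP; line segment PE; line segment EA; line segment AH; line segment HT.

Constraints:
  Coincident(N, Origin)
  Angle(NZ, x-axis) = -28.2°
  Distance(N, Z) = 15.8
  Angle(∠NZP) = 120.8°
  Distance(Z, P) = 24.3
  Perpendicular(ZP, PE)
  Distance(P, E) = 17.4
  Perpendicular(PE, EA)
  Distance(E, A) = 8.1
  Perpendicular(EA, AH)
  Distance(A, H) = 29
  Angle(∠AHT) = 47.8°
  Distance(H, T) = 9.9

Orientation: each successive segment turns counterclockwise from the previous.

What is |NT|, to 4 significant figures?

36.65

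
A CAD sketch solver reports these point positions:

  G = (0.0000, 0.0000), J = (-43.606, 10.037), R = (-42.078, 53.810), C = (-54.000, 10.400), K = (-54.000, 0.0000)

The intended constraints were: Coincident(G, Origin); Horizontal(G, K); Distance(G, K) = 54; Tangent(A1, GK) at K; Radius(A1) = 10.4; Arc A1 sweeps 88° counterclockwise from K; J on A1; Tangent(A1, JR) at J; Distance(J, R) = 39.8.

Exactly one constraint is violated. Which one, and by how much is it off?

Distance(J, R) = 39.8 — off by 4.00.

G = (0.00, 0.00) ✓; G.y = 0.00, K.y = 0.00 ✓; |GK| = 54.00 ✓; ∠(CK, KG) = 90.00° ✓; |CK| = 10.40 ✓; bearing(C→J) − bearing(C→K) = 88.00° ✓; |CJ| = 10.40 ✓; ∠(CJ, JR) = 90.00° ✓; |JR| = 43.80 ✗.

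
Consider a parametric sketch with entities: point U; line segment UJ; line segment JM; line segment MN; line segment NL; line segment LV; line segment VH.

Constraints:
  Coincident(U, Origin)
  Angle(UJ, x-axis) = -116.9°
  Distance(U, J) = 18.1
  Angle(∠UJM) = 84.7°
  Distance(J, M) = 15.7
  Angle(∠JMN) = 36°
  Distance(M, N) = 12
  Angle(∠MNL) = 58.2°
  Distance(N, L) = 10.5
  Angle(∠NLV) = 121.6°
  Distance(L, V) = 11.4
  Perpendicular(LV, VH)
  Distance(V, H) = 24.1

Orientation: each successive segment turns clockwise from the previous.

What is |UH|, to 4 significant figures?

28.22

∠NLV = 121.6° gives LV at -176.4° from the x-axis; with |LV| = 11.4, V = (-25.81, -16.97). LV ⟂ VH, so VH runs at 93.60°; with |VH| = 24.1, H = (-27.32, 7.086). Then |UH| = |H − U| = 28.22.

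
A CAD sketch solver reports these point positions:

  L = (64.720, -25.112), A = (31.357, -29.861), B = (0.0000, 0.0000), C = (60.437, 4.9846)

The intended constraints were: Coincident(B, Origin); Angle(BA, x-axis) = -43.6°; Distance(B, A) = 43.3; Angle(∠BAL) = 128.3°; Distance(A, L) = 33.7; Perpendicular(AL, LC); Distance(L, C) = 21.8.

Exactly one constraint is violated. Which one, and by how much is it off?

Distance(L, C) = 21.8 — off by 8.60.

B = (0.00, 0.00) ✓; BA at -43.60° ✓; |BA| = 43.30 ✓; ∠BAL = 128.3° ✓; |AL| = 33.70 ✓; ∠(AL, LC) = 90.00° ✓; |LC| = 30.40 ✗.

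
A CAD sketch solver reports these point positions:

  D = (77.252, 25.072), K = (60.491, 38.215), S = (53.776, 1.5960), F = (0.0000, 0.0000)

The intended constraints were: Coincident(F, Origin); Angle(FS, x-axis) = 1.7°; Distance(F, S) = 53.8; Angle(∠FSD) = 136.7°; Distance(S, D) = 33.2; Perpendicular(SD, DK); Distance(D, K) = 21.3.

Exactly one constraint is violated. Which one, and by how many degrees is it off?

Perpendicular(SD, DK) — off by 6.90°.

F = (0.00, 0.00) ✓; FS at 1.700° ✓; |FS| = 53.80 ✓; ∠FSD = 136.7° ✓; |SD| = 33.20 ✓; ∠(SD, DK) = 96.90° ✗; |DK| = 21.30 ✓.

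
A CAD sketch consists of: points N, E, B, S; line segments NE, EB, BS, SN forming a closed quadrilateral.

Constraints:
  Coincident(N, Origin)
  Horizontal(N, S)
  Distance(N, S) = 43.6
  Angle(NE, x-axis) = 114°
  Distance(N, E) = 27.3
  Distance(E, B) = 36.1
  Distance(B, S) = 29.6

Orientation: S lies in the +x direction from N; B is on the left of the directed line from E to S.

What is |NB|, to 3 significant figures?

33.9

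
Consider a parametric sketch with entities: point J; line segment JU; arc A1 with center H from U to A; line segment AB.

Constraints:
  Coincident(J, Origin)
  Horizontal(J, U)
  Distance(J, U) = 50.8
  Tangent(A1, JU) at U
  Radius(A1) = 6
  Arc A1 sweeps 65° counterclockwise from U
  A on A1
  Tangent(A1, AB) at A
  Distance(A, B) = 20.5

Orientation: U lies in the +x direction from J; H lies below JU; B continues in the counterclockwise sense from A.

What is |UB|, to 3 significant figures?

26.2

J is at the origin; JU is horizontal with |JU| = 50.8 and U on the +x side, so U = (50.8, 0.00). Since A1 is tangent to JU there, HU ⟂ JU, so H = U + (0, -6) = (50.8, -6.00). On A1, U sits at bearing 90° from H; a 65° counterclockwise sweep puts A at bearing 155°, so A = H + 6.0·(cos 155°, sin 155°) = (45.4, -3.46). The tangent condition forces HA to be normal to AB, so AB runs along (−sin 155°, cos 155°); with |AB| = 20.5, B = (36.7, -22.0). Then |UB| = |B − U| = 26.2.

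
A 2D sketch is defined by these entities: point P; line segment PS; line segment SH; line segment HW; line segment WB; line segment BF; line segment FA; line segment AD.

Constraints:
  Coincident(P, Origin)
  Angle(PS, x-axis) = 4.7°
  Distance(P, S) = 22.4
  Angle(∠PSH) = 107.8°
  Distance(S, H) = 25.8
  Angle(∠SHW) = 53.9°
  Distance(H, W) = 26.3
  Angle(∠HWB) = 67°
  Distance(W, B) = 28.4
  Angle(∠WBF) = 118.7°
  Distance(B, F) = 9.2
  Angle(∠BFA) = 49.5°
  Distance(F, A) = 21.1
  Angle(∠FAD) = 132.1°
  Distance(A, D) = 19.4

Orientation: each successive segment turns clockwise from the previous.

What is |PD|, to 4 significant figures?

6.605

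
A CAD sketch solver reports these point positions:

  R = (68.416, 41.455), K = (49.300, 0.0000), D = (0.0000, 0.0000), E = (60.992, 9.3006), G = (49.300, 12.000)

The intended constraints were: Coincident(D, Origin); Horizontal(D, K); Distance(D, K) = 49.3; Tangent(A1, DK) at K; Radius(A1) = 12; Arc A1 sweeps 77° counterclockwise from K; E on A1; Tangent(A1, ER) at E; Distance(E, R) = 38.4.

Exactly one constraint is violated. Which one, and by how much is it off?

Distance(E, R) = 38.4 — off by 5.40.

D = (0.00, 0.00) ✓; D.y = 0.00, K.y = 0.00 ✓; |DK| = 49.30 ✓; ∠(GK, KD) = 90.00° ✓; |GK| = 12.00 ✓; bearing(G→E) − bearing(G→K) = 77.00° ✓; |GE| = 12.00 ✓; ∠(GE, ER) = 90.00° ✓; |ER| = 33.00 ✗.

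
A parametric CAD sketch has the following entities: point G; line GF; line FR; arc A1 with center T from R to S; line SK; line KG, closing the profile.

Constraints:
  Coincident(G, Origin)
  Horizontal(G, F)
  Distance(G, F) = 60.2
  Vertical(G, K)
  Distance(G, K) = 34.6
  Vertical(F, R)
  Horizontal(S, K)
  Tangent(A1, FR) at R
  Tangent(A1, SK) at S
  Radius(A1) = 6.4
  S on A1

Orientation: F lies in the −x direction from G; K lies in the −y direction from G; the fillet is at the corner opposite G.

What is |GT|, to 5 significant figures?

60.743

G is at the origin; G and F share the same y with |GF| = 60.2 and F on the −x side, so F = (-60.200, 0.0000). GK is vertical with |GK| = 34.6 and K on the −y side, so K = (0.0000, -34.600). The virtual corner opposite G is at (-60.200, -34.600). The tangent condition forces TR to be normal to FR and the tangent condition forces TS to be normal to SK, with radius 6.4, so the center T sits 6.4 in from both sides at T = (-53.800, -28.200). Then |GT| = |T − G| = 60.743.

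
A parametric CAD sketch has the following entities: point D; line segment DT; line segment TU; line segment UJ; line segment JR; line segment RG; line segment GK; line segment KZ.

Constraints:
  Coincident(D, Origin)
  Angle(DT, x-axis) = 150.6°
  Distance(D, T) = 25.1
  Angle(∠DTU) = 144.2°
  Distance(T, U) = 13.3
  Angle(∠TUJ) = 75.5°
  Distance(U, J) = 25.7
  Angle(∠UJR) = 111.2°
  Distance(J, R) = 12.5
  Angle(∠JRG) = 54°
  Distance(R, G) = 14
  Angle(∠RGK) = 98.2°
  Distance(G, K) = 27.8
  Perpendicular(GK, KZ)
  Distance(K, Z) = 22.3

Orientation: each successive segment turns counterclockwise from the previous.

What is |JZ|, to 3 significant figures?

23.6

D is at the origin; DT runs at 150.6° with length 25.1, so T = (-21.9, 12.3). ∠DTU = 144.2° gives TU at -174° from the x-axis; with |TU| = 13.3, U = (-35.1, 10.8). ∠TUJ = 75.5° gives UJ at -69.1° from the x-axis; with |UJ| = 25.7, J = (-25.9, -13.2). ∠UJR = 111.2° gives JR at -0.300° from the x-axis; with |JR| = 12.5, R = (-13.4, -13.2). ∠JRG = 54.0° gives RG at 126° from the x-axis; with |RG| = 14.0, G = (-21.6, -1.87). ∠RGK = 98.2° gives GK at -152° from the x-axis; with |GK| = 27.8, K = (-46.2, -14.7). GK is perpendicular to KZ, so KZ runs at -62.5°; with |KZ| = 22.3, Z = (-35.9, -34.5). Then |JZ| = |Z − J| = 23.6.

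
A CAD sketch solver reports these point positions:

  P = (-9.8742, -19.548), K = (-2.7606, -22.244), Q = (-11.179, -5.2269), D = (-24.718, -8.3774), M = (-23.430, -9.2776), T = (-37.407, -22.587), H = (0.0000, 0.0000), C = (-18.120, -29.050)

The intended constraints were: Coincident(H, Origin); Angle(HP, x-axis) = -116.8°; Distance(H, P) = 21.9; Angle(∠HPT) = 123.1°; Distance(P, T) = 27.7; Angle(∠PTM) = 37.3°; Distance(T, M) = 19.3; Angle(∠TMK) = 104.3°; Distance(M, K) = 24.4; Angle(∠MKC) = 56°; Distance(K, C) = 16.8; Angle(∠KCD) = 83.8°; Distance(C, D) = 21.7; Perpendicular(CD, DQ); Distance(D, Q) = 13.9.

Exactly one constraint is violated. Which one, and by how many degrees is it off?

Perpendicular(CD, DQ) — off by 4.60°.

H = (0.00, 0.00) ✓; HP at -116.8° ✓; |HP| = 21.90 ✓; ∠HPT = 123.1° ✓; |PT| = 27.70 ✓; ∠PTM = 37.30° ✓; |TM| = 19.30 ✓; ∠TMK = 104.3° ✓; |MK| = 24.40 ✓; ∠MKC = 56.00° ✓; |KC| = 16.80 ✓; ∠KCD = 83.80° ✓; |CD| = 21.70 ✓; ∠(CD, DQ) = 94.60° ✗; |DQ| = 13.90 ✓.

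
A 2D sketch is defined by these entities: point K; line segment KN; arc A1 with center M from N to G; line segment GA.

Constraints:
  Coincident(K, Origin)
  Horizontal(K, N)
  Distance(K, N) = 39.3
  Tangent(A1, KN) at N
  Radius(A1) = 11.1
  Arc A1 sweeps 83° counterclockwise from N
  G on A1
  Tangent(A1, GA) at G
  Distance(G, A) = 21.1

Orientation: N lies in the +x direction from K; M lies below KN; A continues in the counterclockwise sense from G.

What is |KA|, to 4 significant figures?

40.04

K is at the origin; K and N share the same y with |KN| = 39.3 and N on the +x side, so N = (39.30, 0.000). Since A1 is tangent to KN there, MN ⟂ KN, so M = N + (0, -11.1) = (39.30, -11.10). On A1, N sits at bearing 90° from M; an 83° counterclockwise sweep puts G at bearing 173°, so G = M + 11.1·(cos 173°, sin 173°) = (28.28, -9.747). The tangent condition forces MG to be normal to GA, so GA runs along (−sin 173°, cos 173°); with |GA| = 21.1, A = (25.71, -30.69). Then |KA| = |A − K| = 40.04.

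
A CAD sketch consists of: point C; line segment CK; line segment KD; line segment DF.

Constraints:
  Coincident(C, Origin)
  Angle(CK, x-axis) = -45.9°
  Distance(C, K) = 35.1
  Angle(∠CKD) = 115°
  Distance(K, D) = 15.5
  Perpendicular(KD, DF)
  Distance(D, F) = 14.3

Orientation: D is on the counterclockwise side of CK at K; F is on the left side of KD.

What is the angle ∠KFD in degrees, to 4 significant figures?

47.31°

∠CKD = 115.0°, so KD runs at -45.9° + (180° − 115.0°) = 19.10° from the x-axis; with |KD| = 15.5, D = K + 15.5·(cos 19.10°, sin 19.10°) = (39.07, -20.13). KD is perpendicular to DF; with |DF| = 14.3 on the left of KD, F = D + 14.3·(-0.3272, 0.9449) = (34.39, -6.622). Then cos ∠KFD = FK·FD / (|FK||FD|), giving 47.31°.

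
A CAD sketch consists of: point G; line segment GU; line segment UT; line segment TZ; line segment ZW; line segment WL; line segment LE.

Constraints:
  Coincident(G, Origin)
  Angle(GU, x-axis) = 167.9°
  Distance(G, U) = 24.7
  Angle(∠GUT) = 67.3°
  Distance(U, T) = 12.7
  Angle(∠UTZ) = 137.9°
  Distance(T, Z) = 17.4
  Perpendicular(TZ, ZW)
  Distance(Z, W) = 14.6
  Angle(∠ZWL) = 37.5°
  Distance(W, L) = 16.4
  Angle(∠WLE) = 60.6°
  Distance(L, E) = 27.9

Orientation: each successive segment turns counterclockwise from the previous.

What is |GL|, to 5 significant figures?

18.292

The perpendicularity gives ZW at right angles to TZ, so ZW runs at 52.700°; with |ZW| = 14.6, W = (0.87361, -6.2360). ∠ZWL = 37.5° gives WL at -164.80° from the x-axis; with |WL| = 16.4, L = (-14.953, -10.536). Then |GL| = |L − G| = 18.292.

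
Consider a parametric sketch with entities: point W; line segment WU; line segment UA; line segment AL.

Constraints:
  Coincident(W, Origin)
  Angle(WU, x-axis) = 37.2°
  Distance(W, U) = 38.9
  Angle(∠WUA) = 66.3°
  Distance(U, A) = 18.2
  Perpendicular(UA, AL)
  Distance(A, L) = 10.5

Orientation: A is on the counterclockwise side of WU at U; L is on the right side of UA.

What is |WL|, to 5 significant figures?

46.191

W is at the origin; WU runs at 37.2° with length 38.9, so U = 38.9·(cos 37.2°, sin 37.2°) = (30.985, 23.519). ∠WUA = 66.3°, so UA runs at 37.2° + (180° − 66.3°) = 150.90° from the x-axis; with |UA| = 18.2, A = U + 18.2·(cos 150.90°, sin 150.90°) = (15.082, 32.370). UA is perpendicular to AL; with |AL| = 10.5 on the right of UA, L = A + 10.5·(0.48634, 0.87377) = (20.189, 41.545). Then |WL| = |L − W| = 46.191.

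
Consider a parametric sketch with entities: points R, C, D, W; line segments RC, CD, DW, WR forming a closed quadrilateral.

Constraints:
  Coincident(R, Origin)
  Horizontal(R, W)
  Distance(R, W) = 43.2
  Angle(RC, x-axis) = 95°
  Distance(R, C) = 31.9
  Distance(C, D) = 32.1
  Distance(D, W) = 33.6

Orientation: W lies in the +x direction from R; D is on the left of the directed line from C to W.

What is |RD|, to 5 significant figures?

42.356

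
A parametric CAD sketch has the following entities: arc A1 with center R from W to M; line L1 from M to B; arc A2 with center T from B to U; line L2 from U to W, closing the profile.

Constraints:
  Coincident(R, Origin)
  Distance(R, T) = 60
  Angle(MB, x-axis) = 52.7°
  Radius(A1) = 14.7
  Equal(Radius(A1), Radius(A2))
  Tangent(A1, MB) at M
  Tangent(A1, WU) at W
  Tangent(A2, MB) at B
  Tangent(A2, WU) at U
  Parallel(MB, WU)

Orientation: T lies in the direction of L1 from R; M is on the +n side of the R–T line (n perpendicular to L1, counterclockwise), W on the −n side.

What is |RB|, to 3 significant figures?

61.8

Tangency of A1 to both parallel lines with radius 14.7 puts M and W at R ± 14.7·n: M = (-11.7, 8.91), W = (11.7, -8.91). Equal radii place B and U the same way about T: B = T + 14.7·n = (24.7, 56.6), U = T − 14.7·n = (48.1, 38.8). Then |RB| = |B − R| = 61.8.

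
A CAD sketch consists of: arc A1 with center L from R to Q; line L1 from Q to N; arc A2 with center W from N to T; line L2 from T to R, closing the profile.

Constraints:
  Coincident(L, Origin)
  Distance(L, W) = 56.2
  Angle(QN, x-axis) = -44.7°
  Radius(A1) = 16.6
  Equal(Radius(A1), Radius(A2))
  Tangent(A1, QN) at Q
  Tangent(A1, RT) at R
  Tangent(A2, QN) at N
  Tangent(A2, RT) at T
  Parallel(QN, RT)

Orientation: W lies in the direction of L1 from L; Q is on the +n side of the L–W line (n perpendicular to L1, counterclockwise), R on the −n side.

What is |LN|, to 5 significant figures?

58.600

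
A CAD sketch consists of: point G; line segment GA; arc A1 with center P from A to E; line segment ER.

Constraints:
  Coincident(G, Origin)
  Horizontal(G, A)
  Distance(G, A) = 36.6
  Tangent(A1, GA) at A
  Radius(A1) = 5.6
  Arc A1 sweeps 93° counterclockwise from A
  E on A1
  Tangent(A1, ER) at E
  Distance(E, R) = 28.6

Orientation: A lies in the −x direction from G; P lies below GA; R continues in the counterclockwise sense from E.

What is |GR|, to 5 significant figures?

53.322

G is at the origin; GA is horizontal with |GA| = 36.6 and A on the −x side, so A = (-36.600, 0.0000). A1 meets GA tangentially, so PA is at right angles to GA, so P = A + (0, -5.6) = (-36.600, -5.6000). On A1, A sits at bearing 90° from P; a 93° counterclockwise sweep puts E at bearing 183°, so E = P + 5.6·(cos 183°, sin 183°) = (-42.192, -5.8931). The tangent condition forces PE to be normal to ER, so ER runs along (−sin 183°, cos 183°); with |ER| = 28.6, R = (-40.696, -34.454). Then |GR| = |R − G| = 53.322.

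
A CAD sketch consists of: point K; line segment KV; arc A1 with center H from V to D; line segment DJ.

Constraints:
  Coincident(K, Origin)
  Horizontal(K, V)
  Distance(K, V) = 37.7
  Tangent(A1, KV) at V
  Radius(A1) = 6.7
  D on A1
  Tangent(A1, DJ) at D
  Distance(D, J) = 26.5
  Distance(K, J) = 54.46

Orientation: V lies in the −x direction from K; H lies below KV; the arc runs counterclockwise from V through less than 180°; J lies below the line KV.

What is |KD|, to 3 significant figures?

44.9

Checks: |KV| = 37.70 ✓; |HD| = 6.700 ✓; ∠(HD, DJ) = 90.00° ✓; |DJ| = 26.50 ✓; |KJ| = 54.46 ✓.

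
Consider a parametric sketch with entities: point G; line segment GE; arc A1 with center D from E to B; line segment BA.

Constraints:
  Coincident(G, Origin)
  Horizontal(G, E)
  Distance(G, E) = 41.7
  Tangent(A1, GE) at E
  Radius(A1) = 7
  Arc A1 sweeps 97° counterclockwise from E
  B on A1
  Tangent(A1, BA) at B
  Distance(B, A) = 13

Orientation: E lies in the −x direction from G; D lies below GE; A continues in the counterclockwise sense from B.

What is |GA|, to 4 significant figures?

51.44

G is at the origin; G and E share the same y with |GE| = 41.7 and E on the −x side, so E = (-41.70, 0.000). The tangent condition forces DE to be normal to GE, so D = E + (0, -7) = (-41.70, -7.000). On A1, E sits at bearing 90° from D; a 97° counterclockwise sweep puts B at bearing 187°, so B = D + 7.0·(cos 187°, sin 187°) = (-48.65, -7.853). Since A1 is tangent to BA there, DB ⟂ BA, so BA runs along (−sin 187°, cos 187°); with |BA| = 13.0, A = (-47.06, -20.76). Then |GA| = |A − G| = 51.44.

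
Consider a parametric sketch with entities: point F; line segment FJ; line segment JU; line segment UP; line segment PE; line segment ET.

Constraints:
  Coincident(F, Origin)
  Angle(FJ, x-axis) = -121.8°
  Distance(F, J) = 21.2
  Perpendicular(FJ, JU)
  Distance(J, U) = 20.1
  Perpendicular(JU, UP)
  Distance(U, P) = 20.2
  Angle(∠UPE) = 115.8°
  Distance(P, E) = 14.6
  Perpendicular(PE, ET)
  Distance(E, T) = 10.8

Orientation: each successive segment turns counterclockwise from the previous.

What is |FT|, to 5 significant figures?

4.9166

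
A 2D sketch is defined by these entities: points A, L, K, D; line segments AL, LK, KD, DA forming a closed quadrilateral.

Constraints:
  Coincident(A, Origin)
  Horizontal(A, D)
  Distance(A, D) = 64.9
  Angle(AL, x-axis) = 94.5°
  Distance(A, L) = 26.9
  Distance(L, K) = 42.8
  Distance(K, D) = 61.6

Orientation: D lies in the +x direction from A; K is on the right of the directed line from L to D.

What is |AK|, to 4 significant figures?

16.22

Checks: |LK| = 42.80 ✓; |KD| = 61.60 ✓.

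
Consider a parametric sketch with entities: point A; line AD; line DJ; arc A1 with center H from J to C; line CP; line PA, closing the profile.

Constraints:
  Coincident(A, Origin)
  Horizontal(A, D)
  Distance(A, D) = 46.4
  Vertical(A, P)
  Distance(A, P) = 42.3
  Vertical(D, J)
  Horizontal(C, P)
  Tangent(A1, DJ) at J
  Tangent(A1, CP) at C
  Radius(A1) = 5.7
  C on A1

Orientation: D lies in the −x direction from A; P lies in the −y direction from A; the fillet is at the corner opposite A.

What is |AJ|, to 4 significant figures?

59.10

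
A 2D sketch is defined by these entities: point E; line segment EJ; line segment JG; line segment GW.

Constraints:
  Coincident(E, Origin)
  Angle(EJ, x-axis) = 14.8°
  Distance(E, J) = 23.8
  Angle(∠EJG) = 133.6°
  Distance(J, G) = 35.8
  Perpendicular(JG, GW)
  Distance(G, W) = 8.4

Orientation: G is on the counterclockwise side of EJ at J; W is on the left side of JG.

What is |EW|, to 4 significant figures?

52.96

E is at the origin; EJ runs at 14.8° with length 23.8, so J = 23.8·(cos 14.8°, sin 14.8°) = (23.01, 6.080). ∠EJG = 133.6°, so JG runs at 14.8° + (180° − 133.6°) = 61.20° from the x-axis; with |JG| = 35.8, G = J + 35.8·(cos 61.20°, sin 61.20°) = (40.26, 37.45). The perpendicularity gives GW at right angles to JG; with |GW| = 8.4 on the left of JG, W = G + 8.4·(-0.8763, 0.4818) = (32.90, 41.50). Then |EW| = |W − E| = 52.96.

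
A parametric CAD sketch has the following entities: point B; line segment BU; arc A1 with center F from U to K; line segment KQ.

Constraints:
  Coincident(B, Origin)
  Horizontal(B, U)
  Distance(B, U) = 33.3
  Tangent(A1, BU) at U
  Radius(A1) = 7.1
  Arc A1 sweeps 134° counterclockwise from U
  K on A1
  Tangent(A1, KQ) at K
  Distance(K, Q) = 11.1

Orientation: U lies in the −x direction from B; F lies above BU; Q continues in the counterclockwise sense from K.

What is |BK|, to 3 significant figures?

30.7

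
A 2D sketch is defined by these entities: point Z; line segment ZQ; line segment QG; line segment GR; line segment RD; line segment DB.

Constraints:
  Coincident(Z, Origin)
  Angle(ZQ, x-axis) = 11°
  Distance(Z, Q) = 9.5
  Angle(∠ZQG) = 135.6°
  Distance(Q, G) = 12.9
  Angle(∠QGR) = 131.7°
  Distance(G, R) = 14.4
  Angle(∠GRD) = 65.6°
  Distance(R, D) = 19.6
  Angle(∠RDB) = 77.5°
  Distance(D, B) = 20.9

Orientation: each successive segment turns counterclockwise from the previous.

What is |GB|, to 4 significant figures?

11.68

∠GRD = 65.6° gives RD at -141.9° from the x-axis; with |RD| = 19.6, D = (-2.184, 14.33). ∠RDB = 77.5° gives DB at -39.40° from the x-axis; with |DB| = 20.9, B = (13.97, 1.062). Then |GB| = |B − G| = 11.68.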